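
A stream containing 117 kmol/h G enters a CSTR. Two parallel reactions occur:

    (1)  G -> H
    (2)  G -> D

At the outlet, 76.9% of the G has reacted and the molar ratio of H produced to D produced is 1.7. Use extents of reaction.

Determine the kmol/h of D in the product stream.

Conversion of G: G consumed = 0.769 × 117 = 89.97 kmol/h = 1ξ₁ + 1ξ₂.
Selectivity: 1ξ₁ / (1ξ₂) = 1.7 → ξ₁ = 1.7 ξ₂.
Substitute: (1·1.7 + 1) ξ₂ = 89.97 → ξ₂ = 33.32 kmol/h, ξ₁ = 56.65 kmol/h.
Outlet amounts (n = n₀ + Σ ν·ξ):
  G: 117 − 1(56.65) − 1(33.32) = 27.03
  H: 0 + 1(56.65) = 56.65
  D: 0 + 1(33.32) = 33.32

33.3 kmol/h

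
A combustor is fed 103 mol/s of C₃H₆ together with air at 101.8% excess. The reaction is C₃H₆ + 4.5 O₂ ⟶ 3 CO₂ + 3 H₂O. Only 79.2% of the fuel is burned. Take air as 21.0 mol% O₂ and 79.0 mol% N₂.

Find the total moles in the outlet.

4600 mol/s

Stoichiometric O₂ = 4.5 × 103 = 463.5 mol/s; O₂ fed = 463.5 × 2.018 = 935.3 mol/s.
N₂ fed = 935.3 × 79/21 = 3519 mol/s.
Fuel reacted = 0.792 × 103 → ξ = 81.58 mol/s.
Outlet (n = n₀ + ν ξ):
  C₃H₆: 103 − 1(81.58) = 21.42
  O₂: 935.3 − 4.5(81.58) = 568.3
  N₂: 3519 (inert)
  CO₂: 0 + 3(81.58) = 244.7
  H₂O: 0 + 3(81.58) = 244.7
Total out = 21.42 + 568.3 + 3519 + 244.7 + 244.7 = 4598 mol/s.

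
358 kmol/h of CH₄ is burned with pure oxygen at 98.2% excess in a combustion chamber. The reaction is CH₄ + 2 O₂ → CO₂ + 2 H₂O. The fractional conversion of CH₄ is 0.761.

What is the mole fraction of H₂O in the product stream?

0.307

Stoichiometric O₂ = 2 × 358 = 716 kmol/h; O₂ fed = 716 × 1.982 = 1419 kmol/h.
Fuel reacted = 0.761 × 358 → ξ = 272.4 kmol/h.
Outlet (n = n₀ + ν ξ):
  CH₄: 358 − 1(272.4) = 85.56
  O₂: 1419 − 2(272.4) = 874.2
  CO₂: 0 + 1(272.4) = 272.4
  H₂O: 0 + 2(272.4) = 544.9
Total out = 1777 kmol/h; y_H₂O = 544.9 / 1777 = 0.3066.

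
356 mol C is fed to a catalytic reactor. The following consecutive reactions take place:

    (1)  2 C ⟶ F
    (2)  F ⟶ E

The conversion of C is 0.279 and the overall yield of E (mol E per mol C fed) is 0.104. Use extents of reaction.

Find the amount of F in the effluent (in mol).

12.6 mol

Conversion of C: C consumed = 2ξ₁ = 0.279 × 356 → ξ₁ = 49.66 mol.
Yield of E: 1ξ₂ / 356 = 0.104 → ξ₂ = 37.02 mol.
Outlet amounts (n = n₀ + Σ ν·ξ):
  C: 356 − 2(49.66) = 256.7
  F: 0 + 1(49.66) − 1(37.02) = 12.64
  E: 0 + 1(37.02) = 37.02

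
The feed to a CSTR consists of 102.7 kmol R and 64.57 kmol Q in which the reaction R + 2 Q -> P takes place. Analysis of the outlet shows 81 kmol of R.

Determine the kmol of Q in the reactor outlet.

For R: n = n₀ − 1ξ → 81 = 102.7 − 1ξ, giving ξ = 21.7 kmol.
Outlet amounts (n = n₀ + ν ξ):
  R: 102.7 − 1(21.7) = 81
  Q: 64.57 − 2(21.7) = 21.17
  P: 0 + 1(21.7) = 21.7

21.2 kmol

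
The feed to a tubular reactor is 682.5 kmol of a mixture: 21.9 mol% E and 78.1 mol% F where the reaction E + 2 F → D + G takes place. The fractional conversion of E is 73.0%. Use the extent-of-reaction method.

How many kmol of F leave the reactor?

315 kmol

E reacted = 0.73 × 149.5 = 109.1 kmol; ν_E = −1, so ξ = 109.1/1 = 109.1 kmol.
Outlet amounts (n = n₀ + ν ξ):
  E: 149.5 − 1(109.1) = 40.36
  F: 533 − 2(109.1) = 314.8
  D: 0 + 1(109.1) = 109.1
  G: 0 + 1(109.1) = 109.1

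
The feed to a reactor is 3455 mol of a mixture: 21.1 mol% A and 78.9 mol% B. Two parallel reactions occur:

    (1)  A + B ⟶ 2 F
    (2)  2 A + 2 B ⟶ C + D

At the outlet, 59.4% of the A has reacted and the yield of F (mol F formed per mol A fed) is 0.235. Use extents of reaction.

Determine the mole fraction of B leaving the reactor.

Yield of F: 2ξ₁ / 729 = 0.235 → ξ₁ = 85.66 mol.
Conversion of A: 1ξ₁ + 2ξ₂ = 0.594 × 729 = 433 → ξ₂ = 173.7 mol.
Outlet amounts (n = n₀ + Σ ν·ξ):
  A: 729 − 1(85.66) − 2(173.7) = 296
  B: 2726 − 1(85.66) − 2(173.7) = 2293
  F: 0 + 2(85.66) = 171.3
  C: 0 + 1(173.7) = 173.7
  D: 0 + 1(173.7) = 173.7
Total out = 3108 mol; y_B = 2293 / 3108 = 0.7379.

0.738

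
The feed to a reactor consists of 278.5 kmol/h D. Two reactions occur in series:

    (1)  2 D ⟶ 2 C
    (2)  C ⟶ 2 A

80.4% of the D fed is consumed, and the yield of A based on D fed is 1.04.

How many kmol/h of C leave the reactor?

79.1 kmol/h

Conversion of D: D consumed = 2ξ₁ = 0.804 × 278.5 → ξ₁ = 112 kmol/h.
Yield of A: 2ξ₂ / 278.5 = 1.04 → ξ₂ = 144.8 kmol/h.
Outlet amounts (n = n₀ + Σ ν·ξ):
  D: 278.5 − 2(112) = 54.59
  C: 0 + 2(112) − 1(144.8) = 79.09
  A: 0 + 2(144.8) = 289.6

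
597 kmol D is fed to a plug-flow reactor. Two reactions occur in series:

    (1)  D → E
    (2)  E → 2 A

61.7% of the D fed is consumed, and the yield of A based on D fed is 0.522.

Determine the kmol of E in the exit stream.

Conversion of D: D consumed = 1ξ₁ = 0.617 × 597 → ξ₁ = 368.3 kmol.
Yield of A: 2ξ₂ / 597 = 0.522 → ξ₂ = 155.8 kmol.
Outlet amounts (n = n₀ + Σ ν·ξ):
  D: 597 − 1(368.3) = 228.7
  E: 0 + 1(368.3) − 1(155.8) = 212.5
  A: 0 + 2(155.8) = 311.6

213 kmol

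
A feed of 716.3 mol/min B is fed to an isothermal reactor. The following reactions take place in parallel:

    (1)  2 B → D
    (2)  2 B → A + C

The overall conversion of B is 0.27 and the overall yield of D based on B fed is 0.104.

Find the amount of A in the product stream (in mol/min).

Yield of D: 1ξ₁ / 716.3 = 0.104 → ξ₁ = 74.5 mol/min.
Conversion of B: 2ξ₁ + 2ξ₂ = 0.27 × 716.3 = 193.4 → ξ₂ = 22.21 mol/min.
Outlet amounts (n = n₀ + Σ ν·ξ):
  B: 716.3 − 2(74.5) − 2(22.21) = 522.9
  D: 0 + 1(74.5) = 74.5
  A: 0 + 1(22.21) = 22.21
  C: 0 + 1(22.21) = 22.21

22.2 mol/min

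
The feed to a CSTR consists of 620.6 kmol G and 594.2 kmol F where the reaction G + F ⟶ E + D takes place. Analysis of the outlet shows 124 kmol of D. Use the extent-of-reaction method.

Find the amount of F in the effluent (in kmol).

470 kmol

For D: n = n₀ + 1ξ → 124 = 0 + 1ξ, giving ξ = 124 kmol.
Outlet amounts (n = n₀ + ν ξ):
  G: 620.6 − 1(124) = 496.6
  F: 594.2 − 1(124) = 470.2
  E: 0 + 1(124) = 124
  D: 0 + 1(124) = 124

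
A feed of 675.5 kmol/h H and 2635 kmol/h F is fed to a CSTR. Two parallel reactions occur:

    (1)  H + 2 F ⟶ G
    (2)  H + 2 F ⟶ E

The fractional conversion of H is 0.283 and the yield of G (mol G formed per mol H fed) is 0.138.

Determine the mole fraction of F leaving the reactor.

0.769

Yield of G: 1ξ₁ / 675.5 = 0.138 → ξ₁ = 93.22 kmol/h.
Conversion of H: 1ξ₁ + 1ξ₂ = 0.283 × 675.5 = 191.2 → ξ₂ = 97.95 kmol/h.
Outlet amounts (n = n₀ + Σ ν·ξ):
  H: 675.5 − 1(93.22) − 1(97.95) = 484.3
  F: 2635 − 2(93.22) − 2(97.95) = 2253
  G: 0 + 1(93.22) = 93.22
  E: 0 + 1(97.95) = 97.95
Total out = 2928 kmol/h; y_F = 2253 / 2928 = 0.7693.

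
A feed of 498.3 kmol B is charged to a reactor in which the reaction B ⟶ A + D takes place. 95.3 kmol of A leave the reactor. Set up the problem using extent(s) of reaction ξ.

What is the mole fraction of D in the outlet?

0.161

For A: n = n₀ + 1ξ → 95.3 = 0 + 1ξ, giving ξ = 95.3 kmol.
Outlet amounts (n = n₀ + ν ξ):
  B: 498.3 − 1(95.3) = 403
  A: 0 + 1(95.3) = 95.3
  D: 0 + 1(95.3) = 95.3
Total out = 593.6 kmol; y_D = 95.3 / 593.6 = 0.1605.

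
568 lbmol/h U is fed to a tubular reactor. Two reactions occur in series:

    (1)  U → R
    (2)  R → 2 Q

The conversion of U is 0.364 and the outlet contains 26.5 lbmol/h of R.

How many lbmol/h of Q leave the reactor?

361 lbmol/h

Conversion of U: U consumed = 1ξ₁ = 0.364 × 568 → ξ₁ = 206.8 lbmol/h.
R balance: n_R = 0 + 1ξ₁ − 1ξ₂ = 26.5 → ξ₂ = (1·206.8 − 26.5)/1 = 180.3 lbmol/h.
Outlet amounts (n = n₀ + Σ ν·ξ):
  U: 568 − 1(206.8) = 361.2
  R: 0 + 1(206.8) − 1(180.3) = 26.5
  Q: 0 + 2(180.3) = 360.5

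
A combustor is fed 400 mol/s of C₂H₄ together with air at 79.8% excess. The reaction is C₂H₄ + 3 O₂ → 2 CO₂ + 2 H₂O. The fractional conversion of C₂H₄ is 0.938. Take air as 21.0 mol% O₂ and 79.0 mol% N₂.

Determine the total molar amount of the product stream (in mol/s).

10700 mol/s

Stoichiometric O₂ = 3 × 400 = 1200 mol/s; O₂ fed = 1200 × 1.798 = 2158 mol/s.
N₂ fed = 2158 × 79/21 = 8117 mol/s.
Fuel reacted = 0.938 × 400 → ξ = 375.2 mol/s.
Outlet (n = n₀ + ν ξ):
  C₂H₄: 400 − 1(375.2) = 24.8
  O₂: 2158 − 3(375.2) = 1032
  N₂: 8117 (inert)
  CO₂: 0 + 2(375.2) = 750.4
  H₂O: 0 + 2(375.2) = 750.4
Total out = 24.8 + 1032 + 8117 + 750.4 + 750.4 = 10670 mol/s.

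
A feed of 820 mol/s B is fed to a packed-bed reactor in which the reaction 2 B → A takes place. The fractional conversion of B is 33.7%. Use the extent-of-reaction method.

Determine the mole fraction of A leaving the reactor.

B reacted = 0.337 × 820 = 276.3 mol/s; ν_B = −2, so ξ = 276.3/2 = 138.2 mol/s.
Outlet amounts (n = n₀ + ν ξ):
  B: 820 − 2(138.2) = 543.7
  A: 0 + 1(138.2) = 138.2
Total out = 681.8 mol/s; y_A = 138.2 / 681.8 = 0.2026.

0.203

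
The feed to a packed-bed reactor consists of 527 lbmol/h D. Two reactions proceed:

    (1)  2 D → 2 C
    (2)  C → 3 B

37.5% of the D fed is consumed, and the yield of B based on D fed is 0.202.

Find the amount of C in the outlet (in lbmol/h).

162 lbmol/h

Conversion of D: D consumed = 2ξ₁ = 0.375 × 527 → ξ₁ = 98.81 lbmol/h.
Yield of B: 3ξ₂ / 527 = 0.202 → ξ₂ = 35.48 lbmol/h.
Outlet amounts (n = n₀ + Σ ν·ξ):
  D: 527 − 2(98.81) = 329.4
  C: 0 + 2(98.81) − 1(35.48) = 162.1
  B: 0 + 3(35.48) = 106.5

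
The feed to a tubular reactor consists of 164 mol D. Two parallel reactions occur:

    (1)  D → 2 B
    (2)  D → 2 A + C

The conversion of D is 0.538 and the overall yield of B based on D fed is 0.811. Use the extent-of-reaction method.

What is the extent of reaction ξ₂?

Yield of B: 2ξ₁ / 164 = 0.811 → ξ₁ = 66.5 mol.
Conversion of D: 1ξ₁ + 1ξ₂ = 0.538 × 164 = 88.23 → ξ₂ = 21.73 mol.
Outlet amounts (n = n₀ + Σ ν·ξ):
  D: 164 − 1(66.5) − 1(21.73) = 75.77
  B: 0 + 2(66.5) = 133
  A: 0 + 2(21.73) = 43.46
  C: 0 + 1(21.73) = 21.73

ξ₂ = 21.7 mol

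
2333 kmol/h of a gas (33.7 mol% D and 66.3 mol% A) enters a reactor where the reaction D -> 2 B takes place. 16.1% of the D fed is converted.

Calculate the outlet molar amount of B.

253 kmol/h

D reacted = 0.161 × 786.2 = 126.6 kmol/h; ν_D = −1, so ξ = 126.6/1 = 126.6 kmol/h.
Outlet amounts (n = n₀ + ν ξ):
  D: 786.2 − 1(126.6) = 659.6
  B: 0 + 2(126.6) = 253.2
  A: 1547 (inert)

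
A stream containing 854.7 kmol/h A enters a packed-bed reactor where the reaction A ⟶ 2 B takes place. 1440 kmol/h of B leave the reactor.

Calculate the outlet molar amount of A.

For B: n = n₀ + 2ξ → 1440 = 0 + 2ξ, giving ξ = 720 kmol/h.
Outlet amounts (n = n₀ + ν ξ):
  A: 854.7 − 1(720) = 134.7
  B: 0 + 2(720) = 1440

135 kmol/h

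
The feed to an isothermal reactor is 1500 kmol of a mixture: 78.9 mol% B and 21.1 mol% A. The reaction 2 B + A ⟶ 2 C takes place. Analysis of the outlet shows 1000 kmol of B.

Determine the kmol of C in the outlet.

184 kmol

For B: n = n₀ − 2ξ → 1000 = 1184 − 2ξ, giving ξ = 91.75 kmol.
Outlet amounts (n = n₀ + ν ξ):
  B: 1184 − 2(91.75) = 1000
  A: 316.5 − 1(91.75) = 224.7
  C: 0 + 2(91.75) = 183.5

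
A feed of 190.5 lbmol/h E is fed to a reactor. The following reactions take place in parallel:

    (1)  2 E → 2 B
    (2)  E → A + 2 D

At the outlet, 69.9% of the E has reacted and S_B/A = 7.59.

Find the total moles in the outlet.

222 lbmol/h

Conversion of E: E consumed = 0.699 × 190.5 = 133.2 lbmol/h = 2ξ₁ + 1ξ₂.
Selectivity: 2ξ₁ / (1ξ₂) = 7.59 → ξ₁ = 3.795 ξ₂.
Substitute: (2·3.795 + 1) ξ₂ = 133.2 → ξ₂ = 15.5 lbmol/h, ξ₁ = 58.83 lbmol/h.
Outlet amounts (n = n₀ + Σ ν·ξ):
  E: 190.5 − 2(58.83) − 1(15.5) = 57.34
  B: 0 + 2(58.83) = 117.7
  A: 0 + 1(15.5) = 15.5
  D: 0 + 2(15.5) = 31
Total out = 57.34 + 117.7 + 15.5 + 31 = 221.5 lbmol/h.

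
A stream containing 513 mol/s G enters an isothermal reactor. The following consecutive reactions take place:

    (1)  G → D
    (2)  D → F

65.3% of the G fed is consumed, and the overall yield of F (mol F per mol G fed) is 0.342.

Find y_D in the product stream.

Conversion of G: G consumed = 1ξ₁ = 0.653 × 513 → ξ₁ = 335 mol/s.
Yield of F: 1ξ₂ / 513 = 0.342 → ξ₂ = 175.4 mol/s.
Outlet amounts (n = n₀ + Σ ν·ξ):
  G: 513 − 1(335) = 178
  D: 0 + 1(335) − 1(175.4) = 159.5
  F: 0 + 1(175.4) = 175.4
Total out = 513 mol/s; y_D = 159.5 / 513 = 0.311.

0.311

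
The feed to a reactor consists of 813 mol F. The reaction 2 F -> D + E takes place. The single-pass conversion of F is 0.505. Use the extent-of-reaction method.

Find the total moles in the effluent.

813 mol

F reacted = 0.505 × 813 = 410.6 mol; ν_F = −2, so ξ = 410.6/2 = 205.3 mol.
Outlet amounts (n = n₀ + ν ξ):
  F: 813 − 2(205.3) = 402.4
  D: 0 + 1(205.3) = 205.3
  E: 0 + 1(205.3) = 205.3
Total out = 402.4 + 205.3 + 205.3 = 813 mol.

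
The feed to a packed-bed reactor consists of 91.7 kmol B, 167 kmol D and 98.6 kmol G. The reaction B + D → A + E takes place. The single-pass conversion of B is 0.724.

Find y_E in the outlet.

0.186

B reacted = 0.724 × 91.7 = 66.39 kmol; ν_B = −1, so ξ = 66.39/1 = 66.39 kmol.
Outlet amounts (n = n₀ + ν ξ):
  B: 91.7 − 1(66.39) = 25.31
  D: 167 − 1(66.39) = 100.6
  A: 0 + 1(66.39) = 66.39
  E: 0 + 1(66.39) = 66.39
  G: 98.6 (inert)
Total out = 357.3 kmol; y_E = 66.39 / 357.3 = 0.1858.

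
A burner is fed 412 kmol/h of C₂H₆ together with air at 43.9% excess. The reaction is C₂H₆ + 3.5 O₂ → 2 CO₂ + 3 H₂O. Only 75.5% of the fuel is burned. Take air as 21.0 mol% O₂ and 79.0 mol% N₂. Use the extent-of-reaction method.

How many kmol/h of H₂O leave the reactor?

Stoichiometric O₂ = 3.5 × 412 = 1442 kmol/h; O₂ fed = 1442 × 1.439 = 2075 kmol/h.
N₂ fed = 2075 × 79/21 = 7806 kmol/h.
Fuel reacted = 0.755 × 412 → ξ = 311.1 kmol/h.
Outlet (n = n₀ + ν ξ):
  C₂H₆: 412 − 1(311.1) = 100.9
  O₂: 2075 − 3.5(311.1) = 986.3
  N₂: 7806 (inert)
  CO₂: 0 + 2(311.1) = 622.1
  H₂O: 0 + 3(311.1) = 933.2

933 kmol/h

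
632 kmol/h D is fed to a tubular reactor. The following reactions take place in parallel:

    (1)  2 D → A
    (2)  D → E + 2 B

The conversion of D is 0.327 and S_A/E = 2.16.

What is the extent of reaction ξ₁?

Conversion of D: D consumed = 0.327 × 632 = 206.7 kmol/h = 2ξ₁ + 1ξ₂.
Selectivity: 1ξ₁ / (1ξ₂) = 2.16 → ξ₁ = 2.16 ξ₂.
Substitute: (2·2.16 + 1) ξ₂ = 206.7 → ξ₂ = 38.85 kmol/h, ξ₁ = 83.91 kmol/h.
Outlet amounts (n = n₀ + Σ ν·ξ):
  D: 632 − 2(83.91) − 1(38.85) = 425.3
  A: 0 + 1(83.91) = 83.91
  E: 0 + 1(38.85) = 38.85
  B: 0 + 2(38.85) = 77.69

ξ₁ = 83.9 kmol/h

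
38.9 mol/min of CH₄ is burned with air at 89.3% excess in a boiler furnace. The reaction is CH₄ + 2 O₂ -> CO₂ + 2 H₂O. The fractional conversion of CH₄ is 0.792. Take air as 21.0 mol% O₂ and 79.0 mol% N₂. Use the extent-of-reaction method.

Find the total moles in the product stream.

740 mol/min

Stoichiometric O₂ = 2 × 38.9 = 77.8 mol/min; O₂ fed = 77.8 × 1.893 = 147.3 mol/min.
N₂ fed = 147.3 × 79/21 = 554 mol/min.
Fuel reacted = 0.792 × 38.9 → ξ = 30.81 mol/min.
Outlet (n = n₀ + ν ξ):
  CH₄: 38.9 − 1(30.81) = 8.091
  O₂: 147.3 − 2(30.81) = 85.66
  N₂: 554 (inert)
  CO₂: 0 + 1(30.81) = 30.81
  H₂O: 0 + 2(30.81) = 61.62
Total out = 8.091 + 85.66 + 554 + 30.81 + 61.62 = 740.2 mol/min.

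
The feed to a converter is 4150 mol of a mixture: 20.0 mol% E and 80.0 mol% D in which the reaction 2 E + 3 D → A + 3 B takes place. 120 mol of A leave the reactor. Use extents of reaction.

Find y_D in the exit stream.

0.734

For A: n = n₀ + 1ξ → 120 = 0 + 1ξ, giving ξ = 120 mol.
Outlet amounts (n = n₀ + ν ξ):
  E: 830 − 2(120) = 590
  D: 3320 − 3(120) = 2960
  A: 0 + 1(120) = 120
  B: 0 + 3(120) = 360
Total out = 4030 mol; y_D = 2960 / 4030 = 0.7345.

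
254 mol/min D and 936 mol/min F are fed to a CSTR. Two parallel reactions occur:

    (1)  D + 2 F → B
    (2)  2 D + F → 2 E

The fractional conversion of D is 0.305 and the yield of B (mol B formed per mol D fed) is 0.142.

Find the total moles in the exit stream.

Yield of B: 1ξ₁ / 254 = 0.142 → ξ₁ = 36.07 mol/min.
Conversion of D: 1ξ₁ + 2ξ₂ = 0.305 × 254 = 77.47 → ξ₂ = 20.7 mol/min.
Outlet amounts (n = n₀ + Σ ν·ξ):
  D: 254 − 1(36.07) − 2(20.7) = 176.5
  F: 936 − 2(36.07) − 1(20.7) = 843.2
  B: 0 + 1(36.07) = 36.07
  E: 0 + 2(20.7) = 41.4
Total out = 176.5 + 843.2 + 36.07 + 41.4 = 1097 mol/min.

1100 mol/min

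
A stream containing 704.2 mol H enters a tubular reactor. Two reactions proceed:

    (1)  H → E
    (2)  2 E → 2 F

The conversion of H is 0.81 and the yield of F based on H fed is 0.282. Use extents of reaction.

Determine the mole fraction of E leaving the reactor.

0.528

Conversion of H: H consumed = 1ξ₁ = 0.81 × 704.2 → ξ₁ = 570.4 mol.
Yield of F: 2ξ₂ / 704.2 = 0.282 → ξ₂ = 99.29 mol.
Outlet amounts (n = n₀ + Σ ν·ξ):
  H: 704.2 − 1(570.4) = 133.8
  E: 0 + 1(570.4) − 2(99.29) = 371.8
  F: 0 + 2(99.29) = 198.6
Total out = 704.2 mol; y_E = 371.8 / 704.2 = 0.528.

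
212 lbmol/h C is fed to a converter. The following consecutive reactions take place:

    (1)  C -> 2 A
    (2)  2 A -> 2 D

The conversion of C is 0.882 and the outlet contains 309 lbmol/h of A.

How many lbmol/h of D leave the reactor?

Conversion of C: C consumed = 1ξ₁ = 0.882 × 212 → ξ₁ = 187 lbmol/h.
A balance: n_A = 0 + 2ξ₁ − 2ξ₂ = 309 → ξ₂ = (2·187 − 309)/2 = 32.48 lbmol/h.
Outlet amounts (n = n₀ + Σ ν·ξ):
  C: 212 − 1(187) = 25.02
  A: 0 + 2(187) − 2(32.48) = 309
  D: 0 + 2(32.48) = 64.97

65 lbmol/h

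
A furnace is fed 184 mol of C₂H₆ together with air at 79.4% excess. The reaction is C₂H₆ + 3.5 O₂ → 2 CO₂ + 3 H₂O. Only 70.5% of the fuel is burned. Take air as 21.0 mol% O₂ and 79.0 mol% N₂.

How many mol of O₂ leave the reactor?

Stoichiometric O₂ = 3.5 × 184 = 644 mol; O₂ fed = 644 × 1.794 = 1155 mol.
N₂ fed = 1155 × 79/21 = 4346 mol.
Fuel reacted = 0.705 × 184 → ξ = 129.7 mol.
Outlet (n = n₀ + ν ξ):
  C₂H₆: 184 − 1(129.7) = 54.28
  O₂: 1155 − 3.5(129.7) = 701.3
  N₂: 4346 (inert)
  CO₂: 0 + 2(129.7) = 259.4
  H₂O: 0 + 3(129.7) = 389.2

701 mol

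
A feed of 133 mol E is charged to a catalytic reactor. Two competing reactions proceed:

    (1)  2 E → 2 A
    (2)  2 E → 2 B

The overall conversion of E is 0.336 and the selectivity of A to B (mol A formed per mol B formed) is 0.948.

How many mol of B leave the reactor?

Conversion of E: E consumed = 0.336 × 133 = 44.69 mol = 2ξ₁ + 2ξ₂.
Selectivity: 2ξ₁ / (2ξ₂) = 0.948 → ξ₁ = 0.948 ξ₂.
Substitute: (2·0.948 + 2) ξ₂ = 44.69 → ξ₂ = 11.47 mol, ξ₁ = 10.87 mol.
Outlet amounts (n = n₀ + Σ ν·ξ):
  E: 133 − 2(10.87) − 2(11.47) = 88.31
  A: 0 + 2(10.87) = 21.75
  B: 0 + 2(11.47) = 22.94

22.9 mol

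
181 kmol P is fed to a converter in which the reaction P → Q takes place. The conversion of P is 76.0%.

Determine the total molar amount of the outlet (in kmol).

P reacted = 0.76 × 181 = 137.6 kmol; ν_P = −1, so ξ = 137.6/1 = 137.6 kmol.
Outlet amounts (n = n₀ + ν ξ):
  P: 181 − 1(137.6) = 43.44
  Q: 0 + 1(137.6) = 137.6
Total out = 43.44 + 137.6 = 181 kmol.

181 kmol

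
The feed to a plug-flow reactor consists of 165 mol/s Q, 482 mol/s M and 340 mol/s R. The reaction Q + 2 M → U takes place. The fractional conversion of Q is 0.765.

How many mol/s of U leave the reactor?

Q reacted = 0.765 × 165 = 126.2 mol/s; ν_Q = −1, so ξ = 126.2/1 = 126.2 mol/s.
Outlet amounts (n = n₀ + ν ξ):
  Q: 165 − 1(126.2) = 38.77
  M: 482 − 2(126.2) = 229.5
  U: 0 + 1(126.2) = 126.2
  R: 340 (inert)

126 mol/s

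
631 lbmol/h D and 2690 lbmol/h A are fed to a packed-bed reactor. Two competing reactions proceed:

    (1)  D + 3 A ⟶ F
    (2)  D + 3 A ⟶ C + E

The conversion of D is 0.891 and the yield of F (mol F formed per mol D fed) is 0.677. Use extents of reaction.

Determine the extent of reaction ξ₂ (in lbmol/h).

Yield of F: 1ξ₁ / 631 = 0.677 → ξ₁ = 427.2 lbmol/h.
Conversion of D: 1ξ₁ + 1ξ₂ = 0.891 × 631 = 562.2 → ξ₂ = 135 lbmol/h.
Outlet amounts (n = n₀ + Σ ν·ξ):
  D: 631 − 1(427.2) − 1(135) = 68.78
  A: 2690 − 3(427.2) − 3(135) = 1003
  F: 0 + 1(427.2) = 427.2
  C: 0 + 1(135) = 135
  E: 0 + 1(135) = 135

ξ₂ = 135 lbmol/h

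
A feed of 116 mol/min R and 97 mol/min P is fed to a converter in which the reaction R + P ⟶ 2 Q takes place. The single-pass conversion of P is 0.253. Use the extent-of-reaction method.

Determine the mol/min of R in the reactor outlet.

91.5 mol/min

P reacted = 0.253 × 97 = 24.54 mol/min; ν_P = −1, so ξ = 24.54/1 = 24.54 mol/min.
Outlet amounts (n = n₀ + ν ξ):
  R: 116 − 1(24.54) = 91.46
  P: 97 − 1(24.54) = 72.46
  Q: 0 + 2(24.54) = 49.08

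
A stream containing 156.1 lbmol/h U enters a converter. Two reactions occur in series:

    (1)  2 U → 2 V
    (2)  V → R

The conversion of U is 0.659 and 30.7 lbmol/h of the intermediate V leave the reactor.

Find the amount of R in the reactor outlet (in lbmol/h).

Conversion of U: U consumed = 2ξ₁ = 0.659 × 156.1 → ξ₁ = 51.43 lbmol/h.
V balance: n_V = 0 + 2ξ₁ − 1ξ₂ = 30.7 → ξ₂ = (2·51.43 − 30.7)/1 = 72.17 lbmol/h.
Outlet amounts (n = n₀ + Σ ν·ξ):
  U: 156.1 − 2(51.43) = 53.23
  V: 0 + 2(51.43) − 1(72.17) = 30.7
  R: 0 + 1(72.17) = 72.17

72.2 lbmol/h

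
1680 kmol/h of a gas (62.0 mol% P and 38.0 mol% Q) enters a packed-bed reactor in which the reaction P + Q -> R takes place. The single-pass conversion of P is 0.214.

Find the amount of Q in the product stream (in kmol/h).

P reacted = 0.214 × 1042 = 222.9 kmol/h; ν_P = −1, so ξ = 222.9/1 = 222.9 kmol/h.
Outlet amounts (n = n₀ + ν ξ):
  P: 1042 − 1(222.9) = 818.7
  Q: 638.4 − 1(222.9) = 415.5
  R: 0 + 1(222.9) = 222.9

415 kmol/h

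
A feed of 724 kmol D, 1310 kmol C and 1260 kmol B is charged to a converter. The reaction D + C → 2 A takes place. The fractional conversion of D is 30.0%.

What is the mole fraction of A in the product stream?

D reacted = 0.3 × 724 = 217.2 kmol; ν_D = −1, so ξ = 217.2/1 = 217.2 kmol.
Outlet amounts (n = n₀ + ν ξ):
  D: 724 − 1(217.2) = 506.8
  C: 1310 − 1(217.2) = 1093
  A: 0 + 2(217.2) = 434.4
  B: 1260 (inert)
Total out = 3294 kmol; y_A = 434.4 / 3294 = 0.1319.

0.132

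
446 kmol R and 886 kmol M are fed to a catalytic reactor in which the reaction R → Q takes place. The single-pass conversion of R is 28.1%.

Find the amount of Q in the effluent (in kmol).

125 kmol

R reacted = 0.281 × 446 = 125.3 kmol; ν_R = −1, so ξ = 125.3/1 = 125.3 kmol.
Outlet amounts (n = n₀ + ν ξ):
  R: 446 − 1(125.3) = 320.7
  Q: 0 + 1(125.3) = 125.3
  M: 886 (inert)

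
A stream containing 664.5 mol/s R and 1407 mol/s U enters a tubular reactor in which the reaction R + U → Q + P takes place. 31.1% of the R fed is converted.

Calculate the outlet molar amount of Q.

R reacted = 0.311 × 664.5 = 206.7 mol/s; ν_R = −1, so ξ = 206.7/1 = 206.7 mol/s.
Outlet amounts (n = n₀ + ν ξ):
  R: 664.5 − 1(206.7) = 457.8
  U: 1407 − 1(206.7) = 1200
  Q: 0 + 1(206.7) = 206.7
  P: 0 + 1(206.7) = 206.7

207 mol/s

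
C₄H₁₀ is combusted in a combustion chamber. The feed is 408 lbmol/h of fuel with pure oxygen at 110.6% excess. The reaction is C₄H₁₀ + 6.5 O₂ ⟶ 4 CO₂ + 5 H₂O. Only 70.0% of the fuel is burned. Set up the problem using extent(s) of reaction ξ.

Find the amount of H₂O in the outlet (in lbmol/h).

1430 lbmol/h

Stoichiometric O₂ = 6.5 × 408 = 2652 lbmol/h; O₂ fed = 2652 × 2.106 = 5585 lbmol/h.
Fuel reacted = 0.7 × 408 → ξ = 285.6 lbmol/h.
Outlet (n = n₀ + ν ξ):
  C₄H₁₀: 408 − 1(285.6) = 122.4
  O₂: 5585 − 6.5(285.6) = 3729
  CO₂: 0 + 4(285.6) = 1142
  H₂O: 0 + 5(285.6) = 1428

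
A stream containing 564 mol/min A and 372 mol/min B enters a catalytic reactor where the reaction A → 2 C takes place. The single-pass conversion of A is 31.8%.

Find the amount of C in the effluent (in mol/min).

A reacted = 0.318 × 564 = 179.4 mol/min; ν_A = −1, so ξ = 179.4/1 = 179.4 mol/min.
Outlet amounts (n = n₀ + ν ξ):
  A: 564 − 1(179.4) = 384.6
  C: 0 + 2(179.4) = 358.7
  B: 372 (inert)

359 mol/min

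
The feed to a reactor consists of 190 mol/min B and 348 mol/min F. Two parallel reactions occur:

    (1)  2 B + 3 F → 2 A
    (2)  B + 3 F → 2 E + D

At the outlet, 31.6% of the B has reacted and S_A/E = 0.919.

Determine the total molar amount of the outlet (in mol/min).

Conversion of B: B consumed = 0.316 × 190 = 60.04 mol/min = 2ξ₁ + 1ξ₂.
Selectivity: 2ξ₁ / (2ξ₂) = 0.919 → ξ₁ = 0.919 ξ₂.
Substitute: (2·0.919 + 1) ξ₂ = 60.04 → ξ₂ = 21.16 mol/min, ξ₁ = 19.44 mol/min.
Outlet amounts (n = n₀ + Σ ν·ξ):
  B: 190 − 2(19.44) − 1(21.16) = 130
  F: 348 − 3(19.44) − 3(21.16) = 226.2
  A: 0 + 2(19.44) = 38.88
  E: 0 + 2(21.16) = 42.31
  D: 0 + 1(21.16) = 21.16
Total out = 130 + 226.2 + 38.88 + 42.31 + 21.16 = 458.5 mol/min.

459 mol/min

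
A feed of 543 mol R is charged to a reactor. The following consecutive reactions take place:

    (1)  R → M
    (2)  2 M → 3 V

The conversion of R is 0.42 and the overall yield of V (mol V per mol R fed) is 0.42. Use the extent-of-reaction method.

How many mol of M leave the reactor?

76 mol

Conversion of R: R consumed = 1ξ₁ = 0.42 × 543 → ξ₁ = 228.1 mol.
Yield of V: 3ξ₂ / 543 = 0.42 → ξ₂ = 76.02 mol.
Outlet amounts (n = n₀ + Σ ν·ξ):
  R: 543 − 1(228.1) = 314.9
  M: 0 + 1(228.1) − 2(76.02) = 76.02
  V: 0 + 3(76.02) = 228.1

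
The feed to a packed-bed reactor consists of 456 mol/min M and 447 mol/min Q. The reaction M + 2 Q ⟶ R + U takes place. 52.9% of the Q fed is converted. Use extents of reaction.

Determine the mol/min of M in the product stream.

Q reacted = 0.529 × 447 = 236.5 mol/min; ν_Q = −2, so ξ = 236.5/2 = 118.2 mol/min.
Outlet amounts (n = n₀ + ν ξ):
  M: 456 − 1(118.2) = 337.8
  Q: 447 − 2(118.2) = 210.5
  R: 0 + 1(118.2) = 118.2
  U: 0 + 1(118.2) = 118.2

338 mol/min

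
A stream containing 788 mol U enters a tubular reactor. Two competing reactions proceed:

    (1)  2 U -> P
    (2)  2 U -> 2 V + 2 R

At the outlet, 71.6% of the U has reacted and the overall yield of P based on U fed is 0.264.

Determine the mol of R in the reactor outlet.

Yield of P: 1ξ₁ / 788 = 0.264 → ξ₁ = 208 mol.
Conversion of U: 2ξ₁ + 2ξ₂ = 0.716 × 788 = 564.2 → ξ₂ = 74.07 mol.
Outlet amounts (n = n₀ + Σ ν·ξ):
  U: 788 − 2(208) − 2(74.07) = 223.8
  P: 0 + 1(208) = 208
  V: 0 + 2(74.07) = 148.1
  R: 0 + 2(74.07) = 148.1

148 mol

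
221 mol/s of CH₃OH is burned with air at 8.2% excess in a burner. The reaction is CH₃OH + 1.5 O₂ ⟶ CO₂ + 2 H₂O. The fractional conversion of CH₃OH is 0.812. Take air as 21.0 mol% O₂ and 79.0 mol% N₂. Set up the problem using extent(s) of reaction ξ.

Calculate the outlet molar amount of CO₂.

Stoichiometric O₂ = 1.5 × 221 = 331.5 mol/s; O₂ fed = 331.5 × 1.082 = 358.7 mol/s.
N₂ fed = 358.7 × 79/21 = 1349 mol/s.
Fuel reacted = 0.812 × 221 → ξ = 179.5 mol/s.
Outlet (n = n₀ + ν ξ):
  CH₃OH: 221 − 1(179.5) = 41.55
  O₂: 358.7 − 1.5(179.5) = 89.51
  N₂: 1349 (inert)
  CO₂: 0 + 1(179.5) = 179.5
  H₂O: 0 + 2(179.5) = 358.9

179 mol/s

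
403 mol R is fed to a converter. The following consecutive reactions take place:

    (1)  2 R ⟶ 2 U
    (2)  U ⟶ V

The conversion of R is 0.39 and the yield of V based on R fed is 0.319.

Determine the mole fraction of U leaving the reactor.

0.071

Conversion of R: R consumed = 2ξ₁ = 0.39 × 403 → ξ₁ = 78.59 mol.
Yield of V: 1ξ₂ / 403 = 0.319 → ξ₂ = 128.6 mol.
Outlet amounts (n = n₀ + Σ ν·ξ):
  R: 403 − 2(78.59) = 245.8
  U: 0 + 2(78.59) − 1(128.6) = 28.61
  V: 0 + 1(128.6) = 128.6
Total out = 403 mol; y_U = 28.61 / 403 = 0.071.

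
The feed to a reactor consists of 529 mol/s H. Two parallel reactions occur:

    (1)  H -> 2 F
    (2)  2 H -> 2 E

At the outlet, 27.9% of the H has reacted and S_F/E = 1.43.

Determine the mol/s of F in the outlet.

Conversion of H: H consumed = 0.279 × 529 = 147.6 mol/s = 1ξ₁ + 2ξ₂.
Selectivity: 2ξ₁ / (2ξ₂) = 1.43 → ξ₁ = 1.43 ξ₂.
Substitute: (1·1.43 + 2) ξ₂ = 147.6 → ξ₂ = 43.03 mol/s, ξ₁ = 61.53 mol/s.
Outlet amounts (n = n₀ + Σ ν·ξ):
  H: 529 − 1(61.53) − 2(43.03) = 381.4
  F: 0 + 2(61.53) = 123.1
  E: 0 + 2(43.03) = 86.06

123 mol/s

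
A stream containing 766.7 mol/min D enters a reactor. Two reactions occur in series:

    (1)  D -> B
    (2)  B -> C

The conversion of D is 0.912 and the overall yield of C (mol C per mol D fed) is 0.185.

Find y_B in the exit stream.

Conversion of D: D consumed = 1ξ₁ = 0.912 × 766.7 → ξ₁ = 699.2 mol/min.
Yield of C: 1ξ₂ / 766.7 = 0.185 → ξ₂ = 141.8 mol/min.
Outlet amounts (n = n₀ + Σ ν·ξ):
  D: 766.7 − 1(699.2) = 67.47
  B: 0 + 1(699.2) − 1(141.8) = 557.4
  C: 0 + 1(141.8) = 141.8
Total out = 766.7 mol/min; y_B = 557.4 / 766.7 = 0.727.

0.727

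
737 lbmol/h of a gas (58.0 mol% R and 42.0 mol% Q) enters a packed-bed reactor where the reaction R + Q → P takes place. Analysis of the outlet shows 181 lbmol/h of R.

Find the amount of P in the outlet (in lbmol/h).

246 lbmol/h

For R: n = n₀ − 1ξ → 181 = 427.5 − 1ξ, giving ξ = 246.5 lbmol/h.
Outlet amounts (n = n₀ + ν ξ):
  R: 427.5 − 1(246.5) = 181
  Q: 309.5 − 1(246.5) = 63.08
  P: 0 + 1(246.5) = 246.5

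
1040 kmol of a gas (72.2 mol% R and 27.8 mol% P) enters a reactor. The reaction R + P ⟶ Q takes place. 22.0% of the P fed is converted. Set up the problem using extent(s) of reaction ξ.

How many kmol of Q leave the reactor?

63.6 kmol

P reacted = 0.22 × 289.1 = 63.61 kmol; ν_P = −1, so ξ = 63.61/1 = 63.61 kmol.
Outlet amounts (n = n₀ + ν ξ):
  R: 750.9 − 1(63.61) = 687.3
  P: 289.1 − 1(63.61) = 225.5
  Q: 0 + 1(63.61) = 63.61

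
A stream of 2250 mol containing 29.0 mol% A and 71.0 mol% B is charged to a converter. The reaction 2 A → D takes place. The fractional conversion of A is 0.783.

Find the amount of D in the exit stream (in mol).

A reacted = 0.783 × 652.5 = 510.9 mol; ν_A = −2, so ξ = 510.9/2 = 255.5 mol.
Outlet amounts (n = n₀ + ν ξ):
  A: 652.5 − 2(255.5) = 141.6
  D: 0 + 1(255.5) = 255.5
  B: 1598 (inert)

255 mol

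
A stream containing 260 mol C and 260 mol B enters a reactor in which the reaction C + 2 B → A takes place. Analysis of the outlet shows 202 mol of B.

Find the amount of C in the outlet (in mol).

For B: n = n₀ − 2ξ → 202 = 260 − 2ξ, giving ξ = 29 mol.
Outlet amounts (n = n₀ + ν ξ):
  C: 260 − 1(29) = 231
  B: 260 − 2(29) = 202
  A: 0 + 1(29) = 29

231 mol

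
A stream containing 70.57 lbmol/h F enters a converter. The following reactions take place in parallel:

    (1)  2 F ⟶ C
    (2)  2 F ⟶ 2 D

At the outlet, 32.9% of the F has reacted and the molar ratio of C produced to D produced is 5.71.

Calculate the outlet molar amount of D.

1.87 lbmol/h

Conversion of F: F consumed = 0.329 × 70.57 = 23.22 lbmol/h = 2ξ₁ + 2ξ₂.
Selectivity: 1ξ₁ / (2ξ₂) = 5.71 → ξ₁ = 11.42 ξ₂.
Substitute: (2·11.42 + 2) ξ₂ = 23.22 → ξ₂ = 0.9347 lbmol/h, ξ₁ = 10.67 lbmol/h.
Outlet amounts (n = n₀ + Σ ν·ξ):
  F: 70.57 − 2(10.67) − 2(0.9347) = 47.35
  C: 0 + 1(10.67) = 10.67
  D: 0 + 2(0.9347) = 1.869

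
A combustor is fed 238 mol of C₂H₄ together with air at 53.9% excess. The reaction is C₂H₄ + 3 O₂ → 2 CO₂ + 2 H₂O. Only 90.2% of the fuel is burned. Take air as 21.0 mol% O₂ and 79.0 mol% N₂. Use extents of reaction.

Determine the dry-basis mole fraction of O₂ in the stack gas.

Stoichiometric O₂ = 3 × 238 = 714 mol; O₂ fed = 714 × 1.539 = 1099 mol.
N₂ fed = 1099 × 79/21 = 4134 mol.
Fuel reacted = 0.902 × 238 → ξ = 214.7 mol.
Outlet (n = n₀ + ν ξ):
  C₂H₄: 238 − 1(214.7) = 23.32
  O₂: 1099 − 3(214.7) = 454.8
  N₂: 4134 (inert)
  CO₂: 0 + 2(214.7) = 429.4
  H₂O: 0 + 2(214.7) = 429.4
Dry total = 5041 mol; y_O₂ (dry) = 454.8 / 5041 = 0.09022.

0.0902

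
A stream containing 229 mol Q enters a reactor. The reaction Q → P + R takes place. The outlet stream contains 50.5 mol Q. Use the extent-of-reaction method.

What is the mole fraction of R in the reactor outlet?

0.438

For Q: n = n₀ − 1ξ → 50.5 = 229 − 1ξ, giving ξ = 178.5 mol.
Outlet amounts (n = n₀ + ν ξ):
  Q: 229 − 1(178.5) = 50.5
  P: 0 + 1(178.5) = 178.5
  R: 0 + 1(178.5) = 178.5
Total out = 407.5 mol; y_R = 178.5 / 407.5 = 0.438.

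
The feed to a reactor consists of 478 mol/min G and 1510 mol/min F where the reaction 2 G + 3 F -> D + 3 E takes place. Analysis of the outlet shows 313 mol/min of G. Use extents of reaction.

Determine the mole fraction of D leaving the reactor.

For G: n = n₀ − 2ξ → 313 = 478 − 2ξ, giving ξ = 82.5 mol/min.
Outlet amounts (n = n₀ + ν ξ):
  G: 478 − 2(82.5) = 313
  F: 1510 − 3(82.5) = 1262
  D: 0 + 1(82.5) = 82.5
  E: 0 + 3(82.5) = 247.5
Total out = 1906 mol/min; y_D = 82.5 / 1906 = 0.0433.

0.0433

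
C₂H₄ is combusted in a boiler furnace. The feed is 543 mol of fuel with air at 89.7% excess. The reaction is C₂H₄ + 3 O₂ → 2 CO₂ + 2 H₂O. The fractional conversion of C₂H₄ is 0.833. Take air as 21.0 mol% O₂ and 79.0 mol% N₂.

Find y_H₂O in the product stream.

0.0593

Stoichiometric O₂ = 3 × 543 = 1629 mol; O₂ fed = 1629 × 1.897 = 3090 mol.
N₂ fed = 3090 × 79/21 = 11630 mol.
Fuel reacted = 0.833 × 543 → ξ = 452.3 mol.
Outlet (n = n₀ + ν ξ):
  C₂H₄: 543 − 1(452.3) = 90.68
  O₂: 3090 − 3(452.3) = 1733
  N₂: 11630 (inert)
  CO₂: 0 + 2(452.3) = 904.6
  H₂O: 0 + 2(452.3) = 904.6
Total out = 15260 mol; y_H₂O = 904.6 / 15260 = 0.05929.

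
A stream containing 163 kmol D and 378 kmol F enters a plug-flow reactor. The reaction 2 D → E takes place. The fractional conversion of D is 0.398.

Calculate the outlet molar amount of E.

32.4 kmol

D reacted = 0.398 × 163 = 64.87 kmol; ν_D = −2, so ξ = 64.87/2 = 32.44 kmol.
Outlet amounts (n = n₀ + ν ξ):
  D: 163 − 2(32.44) = 98.13
  E: 0 + 1(32.44) = 32.44
  F: 378 (inert)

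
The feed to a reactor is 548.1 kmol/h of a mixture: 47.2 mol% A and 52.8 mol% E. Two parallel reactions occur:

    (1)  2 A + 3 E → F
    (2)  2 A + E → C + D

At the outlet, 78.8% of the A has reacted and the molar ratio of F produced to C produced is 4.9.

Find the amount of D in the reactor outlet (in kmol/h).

17.3 kmol/h

Conversion of A: A consumed = 0.788 × 258.7 = 203.9 kmol/h = 2ξ₁ + 2ξ₂.
Selectivity: 1ξ₁ / (1ξ₂) = 4.9 → ξ₁ = 4.9 ξ₂.
Substitute: (2·4.9 + 2) ξ₂ = 203.9 → ξ₂ = 17.28 kmol/h, ξ₁ = 84.65 kmol/h.
Outlet amounts (n = n₀ + Σ ν·ξ):
  A: 258.7 − 2(84.65) − 2(17.28) = 54.85
  E: 289.4 − 3(84.65) − 1(17.28) = 18.16
  F: 0 + 1(84.65) = 84.65
  C: 0 + 1(17.28) = 17.28
  D: 0 + 1(17.28) = 17.28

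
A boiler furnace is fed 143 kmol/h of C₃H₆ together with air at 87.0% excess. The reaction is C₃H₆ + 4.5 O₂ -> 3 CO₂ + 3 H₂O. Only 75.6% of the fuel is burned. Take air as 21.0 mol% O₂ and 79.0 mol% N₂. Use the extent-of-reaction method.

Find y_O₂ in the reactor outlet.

Stoichiometric O₂ = 4.5 × 143 = 643.5 kmol/h; O₂ fed = 643.5 × 1.870 = 1203 kmol/h.
N₂ fed = 1203 × 79/21 = 4527 kmol/h.
Fuel reacted = 0.756 × 143 → ξ = 108.1 kmol/h.
Outlet (n = n₀ + ν ξ):
  C₃H₆: 143 − 1(108.1) = 34.89
  O₂: 1203 − 4.5(108.1) = 716.9
  N₂: 4527 (inert)
  CO₂: 0 + 3(108.1) = 324.3
  H₂O: 0 + 3(108.1) = 324.3
Total out = 5927 kmol/h; y_O₂ = 716.9 / 5927 = 0.1209.

0.121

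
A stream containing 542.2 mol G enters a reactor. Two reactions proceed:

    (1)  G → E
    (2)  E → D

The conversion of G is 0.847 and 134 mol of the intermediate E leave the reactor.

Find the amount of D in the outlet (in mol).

Conversion of G: G consumed = 1ξ₁ = 0.847 × 542.2 → ξ₁ = 459.2 mol.
E balance: n_E = 0 + 1ξ₁ − 1ξ₂ = 134 → ξ₂ = (1·459.2 − 134)/1 = 325.2 mol.
Outlet amounts (n = n₀ + Σ ν·ξ):
  G: 542.2 − 1(459.2) = 82.96
  E: 0 + 1(459.2) − 1(325.2) = 134
  D: 0 + 1(325.2) = 325.2

325 mol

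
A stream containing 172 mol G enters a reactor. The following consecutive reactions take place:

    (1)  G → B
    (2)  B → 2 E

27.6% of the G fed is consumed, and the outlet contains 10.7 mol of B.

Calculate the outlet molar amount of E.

Conversion of G: G consumed = 1ξ₁ = 0.276 × 172 → ξ₁ = 47.47 mol.
B balance: n_B = 0 + 1ξ₁ − 1ξ₂ = 10.7 → ξ₂ = (1·47.47 − 10.7)/1 = 36.77 mol.
Outlet amounts (n = n₀ + Σ ν·ξ):
  G: 172 − 1(47.47) = 124.5
  B: 0 + 1(47.47) − 1(36.77) = 10.7
  E: 0 + 2(36.77) = 73.54

73.5 mol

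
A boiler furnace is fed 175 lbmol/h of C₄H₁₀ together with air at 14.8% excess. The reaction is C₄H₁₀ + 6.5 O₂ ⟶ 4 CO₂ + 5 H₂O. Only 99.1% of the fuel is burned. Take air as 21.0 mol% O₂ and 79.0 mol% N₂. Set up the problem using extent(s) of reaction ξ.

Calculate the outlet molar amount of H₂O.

867 lbmol/h

Stoichiometric O₂ = 6.5 × 175 = 1138 lbmol/h; O₂ fed = 1138 × 1.148 = 1306 lbmol/h.
N₂ fed = 1306 × 79/21 = 4912 lbmol/h.
Fuel reacted = 0.991 × 175 → ξ = 173.4 lbmol/h.
Outlet (n = n₀ + ν ξ):
  C₄H₁₀: 175 − 1(173.4) = 1.575
  O₂: 1306 − 6.5(173.4) = 178.6
  N₂: 4912 (inert)
  CO₂: 0 + 4(173.4) = 693.7
  H₂O: 0 + 5(173.4) = 867.1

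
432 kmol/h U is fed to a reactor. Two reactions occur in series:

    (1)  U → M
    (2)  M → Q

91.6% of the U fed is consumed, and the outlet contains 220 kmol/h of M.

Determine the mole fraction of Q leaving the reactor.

Conversion of U: U consumed = 1ξ₁ = 0.916 × 432 → ξ₁ = 395.7 kmol/h.
M balance: n_M = 0 + 1ξ₁ − 1ξ₂ = 220 → ξ₂ = (1·395.7 − 220)/1 = 175.7 kmol/h.
Outlet amounts (n = n₀ + Σ ν·ξ):
  U: 432 − 1(395.7) = 36.29
  M: 0 + 1(395.7) − 1(175.7) = 220
  Q: 0 + 1(175.7) = 175.7
Total out = 432 kmol/h; y_Q = 175.7 / 432 = 0.4067.

0.407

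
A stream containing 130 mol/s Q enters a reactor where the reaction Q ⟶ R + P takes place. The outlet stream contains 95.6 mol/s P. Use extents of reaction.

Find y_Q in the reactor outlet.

For P: n = n₀ + 1ξ → 95.6 = 0 + 1ξ, giving ξ = 95.6 mol/s.
Outlet amounts (n = n₀ + ν ξ):
  Q: 130 − 1(95.6) = 34.4
  R: 0 + 1(95.6) = 95.6
  P: 0 + 1(95.6) = 95.6
Total out = 225.6 mol/s; y_Q = 34.4 / 225.6 = 0.1525.

0.152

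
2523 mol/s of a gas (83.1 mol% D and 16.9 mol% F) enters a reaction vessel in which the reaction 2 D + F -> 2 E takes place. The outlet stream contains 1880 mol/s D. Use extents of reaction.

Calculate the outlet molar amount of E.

217 mol/s

For D: n = n₀ − 2ξ → 1880 = 2097 − 2ξ, giving ξ = 108.3 mol/s.
Outlet amounts (n = n₀ + ν ξ):
  D: 2097 − 2(108.3) = 1880
  F: 426.4 − 1(108.3) = 318.1
  E: 0 + 2(108.3) = 216.6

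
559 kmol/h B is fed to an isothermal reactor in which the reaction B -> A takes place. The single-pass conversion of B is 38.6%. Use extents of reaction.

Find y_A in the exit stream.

0.386

B reacted = 0.386 × 559 = 215.8 kmol/h; ν_B = −1, so ξ = 215.8/1 = 215.8 kmol/h.
Outlet amounts (n = n₀ + ν ξ):
  B: 559 − 1(215.8) = 343.2
  A: 0 + 1(215.8) = 215.8
Total out = 559 kmol/h; y_A = 215.8 / 559 = 0.386.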